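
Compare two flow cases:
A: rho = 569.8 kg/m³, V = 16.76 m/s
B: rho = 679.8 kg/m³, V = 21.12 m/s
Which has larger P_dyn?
P_dyn(A) = 80.03 kPa, P_dyn(B) = 151.6 kPa. Answer: B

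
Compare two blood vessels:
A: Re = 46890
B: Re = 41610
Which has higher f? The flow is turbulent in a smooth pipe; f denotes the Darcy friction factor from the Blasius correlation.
f(A) = 0.02147, f(B) = 0.02213. Answer: B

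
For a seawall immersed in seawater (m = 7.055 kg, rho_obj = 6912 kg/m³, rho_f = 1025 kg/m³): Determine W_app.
Formula: W_{app} = mg\left(1 - \frac{\rho_f}{\rho_{obj}}\right)
W_app = 7.055·9.81·(1 − 1025/6912) = 58.95 N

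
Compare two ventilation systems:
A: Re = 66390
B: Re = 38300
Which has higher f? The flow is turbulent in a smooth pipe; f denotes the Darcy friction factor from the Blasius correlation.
f(A) = 0.01969, f(B) = 0.02259. Answer: B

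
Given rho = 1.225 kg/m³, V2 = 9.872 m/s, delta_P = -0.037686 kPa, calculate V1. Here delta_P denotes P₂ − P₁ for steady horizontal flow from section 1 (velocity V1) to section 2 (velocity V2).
Formula: \Delta P = \frac{1}{2} \rho (V_1^2 - V_2^2)
Substituting knowns: -0.037686 = 0.5·1.225·(V1² − 9.872²)/1000
Solving for V1: V1 = √(9.872² + 2·(-0.037686·1000)/1.225) = 5.994 m/s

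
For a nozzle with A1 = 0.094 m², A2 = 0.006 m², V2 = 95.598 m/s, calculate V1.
Formula: V_2 = \frac{A_1 V_1}{A_2}
Substituting knowns: 95.598 = 0.094·V1/0.006
Solving for V1: V1 = 95.598·0.006/0.094 = 6.102 m/s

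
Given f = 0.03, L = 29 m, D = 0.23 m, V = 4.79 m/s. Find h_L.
Formula: h_L = f \frac{L}{D} \frac{V^2}{2g}
h_L = 0.03·(29/0.23)·4.79²/(2·9.81) = 4.423 m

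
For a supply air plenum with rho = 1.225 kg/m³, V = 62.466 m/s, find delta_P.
Formula: V = \sqrt{\frac{2 \Delta P}{\rho}}
Substituting knowns: 62.466 = √(2·(delta_P·1000)/1.225)
Solving for delta_P: delta_P = 62.466²·1.225/2/1000 = 2.39 kPa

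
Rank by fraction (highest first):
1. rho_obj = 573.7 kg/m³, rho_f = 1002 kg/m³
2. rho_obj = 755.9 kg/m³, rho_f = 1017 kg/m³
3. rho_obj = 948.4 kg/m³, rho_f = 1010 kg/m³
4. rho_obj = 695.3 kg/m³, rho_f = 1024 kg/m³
Case 1: fraction = 0.5726
Case 2: fraction = 0.7433
Case 3: fraction = 0.939
Case 4: fraction = 0.679
Ranking (highest first): 3, 2, 4, 1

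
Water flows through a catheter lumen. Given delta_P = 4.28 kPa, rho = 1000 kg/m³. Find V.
Formula: V = \sqrt{\frac{2 \Delta P}{\rho}}
V = √(2·(4.28·1000)/1000) = 2.926 m/s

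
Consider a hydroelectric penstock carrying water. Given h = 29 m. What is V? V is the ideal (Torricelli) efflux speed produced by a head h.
Formula: V = \sqrt{2 g h}
V = √(2·9.81·29) = 23.85 m/s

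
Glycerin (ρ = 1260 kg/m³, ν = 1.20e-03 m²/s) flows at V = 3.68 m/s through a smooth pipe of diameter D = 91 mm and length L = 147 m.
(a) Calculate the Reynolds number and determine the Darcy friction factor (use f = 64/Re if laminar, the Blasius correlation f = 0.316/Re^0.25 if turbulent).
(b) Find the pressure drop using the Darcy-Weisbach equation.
(a) Re = V·D/ν = 3.68·0.091/1.20e-03 = 279.07 → laminar (Re < 2300); f = 64/Re = 64/279.07 = 0.22933
(b) Darcy-Weisbach: ΔP = f·(L/D)·½ρV²/1000 = 0.22933·(147/0.091)·½·1260·3.68²/1000 = 3161 kPa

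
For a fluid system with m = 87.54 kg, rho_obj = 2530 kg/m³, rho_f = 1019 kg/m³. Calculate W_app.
Formula: W_{app} = mg\left(1 - \frac{\rho_f}{\rho_{obj}}\right)
W_app = 87.54·9.81·(1 − 1019/2530) = 512.9 N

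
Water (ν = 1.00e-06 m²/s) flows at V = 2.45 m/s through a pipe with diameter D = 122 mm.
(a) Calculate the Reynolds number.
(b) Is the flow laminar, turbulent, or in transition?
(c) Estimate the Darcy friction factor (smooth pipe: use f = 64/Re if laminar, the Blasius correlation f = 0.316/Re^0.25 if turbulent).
(a) Re = V·D/ν = 2.45·0.122/1.00e-06 = 298900
(b) Flow regime: turbulent (Re > 4000)
(c) Friction factor: f = 0.316/Re^0.25 = 0.316/298900^0.25 = 0.01351 (Blasius is strictly valid for Re ≲ 1e5; used here as the smooth-pipe estimate the problem specifies)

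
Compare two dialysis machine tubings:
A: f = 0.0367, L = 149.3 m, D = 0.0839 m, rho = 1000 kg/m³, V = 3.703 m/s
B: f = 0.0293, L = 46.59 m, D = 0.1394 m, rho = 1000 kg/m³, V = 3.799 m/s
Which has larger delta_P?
delta_P(A) = 447.8 kPa, delta_P(B) = 70.67 kPa. Answer: A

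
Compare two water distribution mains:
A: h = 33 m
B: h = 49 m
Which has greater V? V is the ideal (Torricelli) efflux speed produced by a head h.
V(A) = 25.45 m/s, V(B) = 31.01 m/s. Answer: B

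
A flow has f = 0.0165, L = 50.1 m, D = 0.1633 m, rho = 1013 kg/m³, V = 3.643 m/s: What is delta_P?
Formula: \Delta P = f \frac{L}{D} \frac{\rho V^2}{2}
delta_P = 0.0165·(50.1/0.1633)·0.5·1013·3.643²/1000 = 34.03 kPa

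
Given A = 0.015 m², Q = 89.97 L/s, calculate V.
Formula: Q = A V
Substituting knowns: 89.97 = 0.015·V·1000
Solving for V: V = (89.97/1000)/0.015 = 5.998 m/s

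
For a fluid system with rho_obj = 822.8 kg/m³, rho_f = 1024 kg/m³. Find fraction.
Formula: f_{sub} = \frac{\rho_{obj}}{\rho_f}
fraction = 822.8/1024 = 0.8035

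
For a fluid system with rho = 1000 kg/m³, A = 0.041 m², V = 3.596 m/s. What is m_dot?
Formula: \dot{m} = \rho A V
m_dot = 1000·0.041·3.596 = 147.4 kg/s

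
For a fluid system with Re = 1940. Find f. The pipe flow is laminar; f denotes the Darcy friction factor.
Formula: f = \frac{64}{Re}
f = 64/1940 = 0.03299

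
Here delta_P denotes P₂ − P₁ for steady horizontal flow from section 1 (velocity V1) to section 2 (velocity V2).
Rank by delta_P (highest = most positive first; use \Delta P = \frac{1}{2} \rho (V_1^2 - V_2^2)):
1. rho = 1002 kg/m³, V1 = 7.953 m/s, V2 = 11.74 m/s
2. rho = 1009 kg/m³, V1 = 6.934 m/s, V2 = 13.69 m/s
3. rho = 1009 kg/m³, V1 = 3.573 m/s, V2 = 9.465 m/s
Case 1: delta_P = -37.36 kPa
Case 2: delta_P = -70.29 kPa
Case 3: delta_P = -38.76 kPa
Ranking (highest first): 1, 3, 2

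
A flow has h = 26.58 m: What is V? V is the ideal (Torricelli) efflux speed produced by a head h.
Formula: V = \sqrt{2 g h}
V = √(2·9.81·26.58) = 22.84 m/s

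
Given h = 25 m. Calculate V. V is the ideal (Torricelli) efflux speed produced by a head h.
Formula: V = \sqrt{2 g h}
V = √(2·9.81·25) = 22.15 m/s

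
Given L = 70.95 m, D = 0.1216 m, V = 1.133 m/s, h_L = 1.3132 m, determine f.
Formula: h_L = f \frac{L}{D} \frac{V^2}{2g}
Substituting knowns: 1.3132 = f·(70.95/0.1216)·1.133²/(2·9.81)
Solving for f: f = 1.3132·2·9.81/((70.95/0.1216)·1.133²) = 0.0344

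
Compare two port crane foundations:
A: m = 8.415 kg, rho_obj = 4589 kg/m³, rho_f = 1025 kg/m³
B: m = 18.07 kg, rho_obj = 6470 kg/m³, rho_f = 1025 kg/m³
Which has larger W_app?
W_app(A) = 64.11 N, W_app(B) = 149.2 N. Answer: B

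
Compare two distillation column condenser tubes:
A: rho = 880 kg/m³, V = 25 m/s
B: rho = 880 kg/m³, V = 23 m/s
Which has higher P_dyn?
P_dyn(A) = 275 kPa, P_dyn(B) = 232.8 kPa. Answer: A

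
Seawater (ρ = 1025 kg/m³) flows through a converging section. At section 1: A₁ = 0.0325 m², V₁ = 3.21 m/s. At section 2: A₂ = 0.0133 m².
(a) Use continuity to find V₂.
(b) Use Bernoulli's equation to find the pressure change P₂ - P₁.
(a) Continuity: A₁V₁=A₂V₂ -> V₂=A₁V₁/A₂=0.0325*3.21/0.0133=7.84 m/s
(b) Bernoulli: P₂-P₁=0.5*rho*(V₁^2-V₂^2)/1000=0.5*1025*(3.21^2-7.84^2)/1000=-26.22 kPa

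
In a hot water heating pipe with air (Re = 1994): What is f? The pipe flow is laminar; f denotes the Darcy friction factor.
Formula: f = \frac{64}{Re}
f = 64/1994 = 0.0321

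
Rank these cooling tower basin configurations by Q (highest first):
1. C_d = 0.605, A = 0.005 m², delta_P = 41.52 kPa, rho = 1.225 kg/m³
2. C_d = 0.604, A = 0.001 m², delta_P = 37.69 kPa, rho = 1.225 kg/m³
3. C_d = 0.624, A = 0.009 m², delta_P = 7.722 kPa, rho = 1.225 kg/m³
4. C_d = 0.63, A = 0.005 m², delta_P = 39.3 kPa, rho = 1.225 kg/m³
Case 1: Q = 787.6 L/s
Case 2: Q = 149.8 L/s
Case 3: Q = 630.6 L/s
Case 4: Q = 797.9 L/s
Ranking (highest first): 4, 1, 3, 2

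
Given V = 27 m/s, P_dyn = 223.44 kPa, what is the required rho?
Formula: P_{dyn} = \frac{1}{2} \rho V^2
Substituting knowns: 223.44 = 0.5·rho·27²/1000
Solving for rho: rho = 2·(223.44·1000)/27² = 613 kg/m³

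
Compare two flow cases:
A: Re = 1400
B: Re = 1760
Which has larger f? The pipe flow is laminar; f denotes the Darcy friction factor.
f(A) = 0.04571, f(B) = 0.03636. Answer: A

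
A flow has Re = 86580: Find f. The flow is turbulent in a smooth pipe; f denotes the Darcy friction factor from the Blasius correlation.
Formula: f = \frac{0.316}{Re^{0.25}}
f = 0.316/86580^0.25 = 0.01842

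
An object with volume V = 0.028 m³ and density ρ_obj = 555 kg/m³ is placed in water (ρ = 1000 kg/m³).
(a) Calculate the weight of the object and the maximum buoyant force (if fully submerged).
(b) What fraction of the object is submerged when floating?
(a) W=rho_obj*g*V=555*9.81*0.028=152.4 N; F_B(max)=rho*g*V=1000*9.81*0.028=274.7 N
(b) Floating fraction=rho_obj/rho=555/1000=0.555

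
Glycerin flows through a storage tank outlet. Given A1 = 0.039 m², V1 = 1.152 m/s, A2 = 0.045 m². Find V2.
Formula: V_2 = \frac{A_1 V_1}{A_2}
V2 = 0.039·1.152/0.045 = 0.9984 m/s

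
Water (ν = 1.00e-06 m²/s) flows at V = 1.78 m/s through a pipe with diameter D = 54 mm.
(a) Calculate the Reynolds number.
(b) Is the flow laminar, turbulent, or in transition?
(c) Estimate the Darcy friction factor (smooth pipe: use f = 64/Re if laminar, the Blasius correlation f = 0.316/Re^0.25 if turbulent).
(a) Re = V·D/ν = 1.78·0.054/1.00e-06 = 96120
(b) Flow regime: turbulent (Re > 4000)
(c) Friction factor: f = 0.316/Re^0.25 = 0.316/96120^0.25 = 0.01795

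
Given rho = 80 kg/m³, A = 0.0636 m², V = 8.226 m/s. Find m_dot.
Formula: \dot{m} = \rho A V
m_dot = 80·0.0636·8.226 = 41.85 kg/s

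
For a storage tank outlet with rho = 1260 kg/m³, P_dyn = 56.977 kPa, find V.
Formula: P_{dyn} = \frac{1}{2} \rho V^2
Substituting knowns: 56.977 = 0.5·1260·V²/1000
Solving for V: V = √(2·(56.977·1000)/1260) = 9.51 m/s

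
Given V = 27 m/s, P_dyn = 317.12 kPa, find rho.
Formula: P_{dyn} = \frac{1}{2} \rho V^2
Substituting knowns: 317.12 = 0.5·rho·27²/1000
Solving for rho: rho = 2·(317.12·1000)/27² = 870 kg/m³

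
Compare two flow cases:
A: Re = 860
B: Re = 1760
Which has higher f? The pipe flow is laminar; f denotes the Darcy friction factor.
f(A) = 0.07442, f(B) = 0.03636. Answer: A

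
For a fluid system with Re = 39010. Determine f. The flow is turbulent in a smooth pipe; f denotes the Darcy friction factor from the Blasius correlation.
Formula: f = \frac{0.316}{Re^{0.25}}
f = 0.316/39010^0.25 = 0.02249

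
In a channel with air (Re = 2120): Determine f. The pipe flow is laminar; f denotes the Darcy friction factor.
Formula: f = \frac{64}{Re}
f = 64/2120 = 0.03019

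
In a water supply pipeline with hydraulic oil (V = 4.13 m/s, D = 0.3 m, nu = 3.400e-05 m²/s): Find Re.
Formula: Re = \frac{V D}{\nu}
Re = 4.13·0.3/3.400e-05 = 36441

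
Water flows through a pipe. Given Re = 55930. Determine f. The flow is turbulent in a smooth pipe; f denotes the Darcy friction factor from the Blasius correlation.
Formula: f = \frac{0.316}{Re^{0.25}}
f = 0.316/55930^0.25 = 0.02055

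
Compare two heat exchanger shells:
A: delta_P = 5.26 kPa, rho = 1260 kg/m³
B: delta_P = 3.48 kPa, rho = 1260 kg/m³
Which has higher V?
V(A) = 2.889 m/s, V(B) = 2.35 m/s. Answer: A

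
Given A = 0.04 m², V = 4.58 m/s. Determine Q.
Formula: Q = A V
Q = 0.04·4.58·1000 = 183.2 L/s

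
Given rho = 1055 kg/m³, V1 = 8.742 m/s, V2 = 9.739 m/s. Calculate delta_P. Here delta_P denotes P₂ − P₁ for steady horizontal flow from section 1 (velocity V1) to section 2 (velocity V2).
Formula: \Delta P = \frac{1}{2} \rho (V_1^2 - V_2^2)
delta_P = 0.5·1055·(8.742² − 9.739²)/1000 = -9.719 kPa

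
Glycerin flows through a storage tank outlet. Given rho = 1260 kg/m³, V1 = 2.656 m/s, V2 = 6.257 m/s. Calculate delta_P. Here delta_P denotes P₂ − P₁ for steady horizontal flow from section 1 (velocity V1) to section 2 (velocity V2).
Formula: \Delta P = \frac{1}{2} \rho (V_1^2 - V_2^2)
delta_P = 0.5·1260·(2.656² − 6.257²)/1000 = -20.22 kPa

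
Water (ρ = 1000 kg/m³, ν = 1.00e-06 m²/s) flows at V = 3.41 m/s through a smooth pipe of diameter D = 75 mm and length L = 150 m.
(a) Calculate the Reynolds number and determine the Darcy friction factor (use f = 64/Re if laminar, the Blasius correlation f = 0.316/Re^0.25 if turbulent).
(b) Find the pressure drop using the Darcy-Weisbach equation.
(a) Re = V·D/ν = 3.41·0.075/1.00e-06 = 255750 → turbulent (Re > 4000); f = 0.316/Re^0.25 = 0.316/255750^0.25 = 0.014052 (Blasius is strictly valid for Re ≲ 1e5; used here as the smooth-pipe estimate the problem specifies)
(b) Darcy-Weisbach: ΔP = f·(L/D)·½ρV²/1000 = 0.014052·(150/0.075)·½·1000·3.41²/1000 = 163.4 kPa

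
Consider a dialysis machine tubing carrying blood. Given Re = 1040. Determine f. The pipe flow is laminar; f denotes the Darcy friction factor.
Formula: f = \frac{64}{Re}
f = 64/1040 = 0.06154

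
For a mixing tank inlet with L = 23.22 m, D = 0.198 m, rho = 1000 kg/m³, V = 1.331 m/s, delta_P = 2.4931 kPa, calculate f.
Formula: \Delta P = f \frac{L}{D} \frac{\rho V^2}{2}
Substituting knowns: 2.4931 = f·(23.22/0.198)·0.5·1000·1.331²/1000
Solving for f: f = (2.4931·1000)/((23.22/0.198)·0.5·1000·1.331²) = 0.024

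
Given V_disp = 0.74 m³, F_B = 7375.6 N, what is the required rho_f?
Formula: F_B = \rho_f g V_{disp}
Substituting knowns: 7375.6 = rho_f·9.81·0.74
Solving for rho_f: rho_f = 7375.6/(9.81·0.74) = 1016 kg/m³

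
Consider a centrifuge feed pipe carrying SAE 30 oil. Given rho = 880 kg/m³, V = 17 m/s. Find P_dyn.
Formula: P_{dyn} = \frac{1}{2} \rho V^2
P_dyn = 0.5·880·17²/1000 = 127.2 kPa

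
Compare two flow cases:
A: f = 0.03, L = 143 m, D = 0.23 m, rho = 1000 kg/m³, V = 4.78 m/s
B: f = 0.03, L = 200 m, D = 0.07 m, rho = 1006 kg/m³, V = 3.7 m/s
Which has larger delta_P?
delta_P(A) = 213.1 kPa, delta_P(B) = 590.2 kPa. Answer: B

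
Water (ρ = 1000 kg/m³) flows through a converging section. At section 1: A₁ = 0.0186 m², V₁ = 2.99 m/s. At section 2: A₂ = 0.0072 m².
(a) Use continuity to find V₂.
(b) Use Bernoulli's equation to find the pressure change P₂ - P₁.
(a) Continuity: A₁V₁=A₂V₂ -> V₂=A₁V₁/A₂=0.0186*2.99/0.0072=7.72 m/s
(b) Bernoulli: P₂-P₁=0.5*rho*(V₁^2-V₂^2)/1000=0.5*1000*(2.99^2-7.72^2)/1000=-25.33 kPa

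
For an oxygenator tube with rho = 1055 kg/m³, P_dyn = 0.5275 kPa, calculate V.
Formula: P_{dyn} = \frac{1}{2} \rho V^2
Substituting knowns: 0.5275 = 0.5·1055·V²/1000
Solving for V: V = √(2·(0.5275·1000)/1055) = 1 m/s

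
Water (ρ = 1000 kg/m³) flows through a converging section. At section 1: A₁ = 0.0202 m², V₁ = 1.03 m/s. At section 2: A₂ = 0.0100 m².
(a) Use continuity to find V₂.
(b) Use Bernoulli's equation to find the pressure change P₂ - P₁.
(a) Continuity: A₁V₁=A₂V₂ -> V₂=A₁V₁/A₂=0.0202*1.03/0.0100=2.08 m/s
(b) Bernoulli: P₂-P₁=0.5*rho*(V₁^2-V₂^2)/1000=0.5*1000*(1.03^2-2.08^2)/1000=-1.633 kPa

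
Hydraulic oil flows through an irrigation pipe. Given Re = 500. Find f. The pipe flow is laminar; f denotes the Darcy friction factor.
Formula: f = \frac{64}{Re}
f = 64/500 = 0.128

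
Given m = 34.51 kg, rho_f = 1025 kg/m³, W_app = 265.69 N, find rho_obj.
Formula: W_{app} = mg\left(1 - \frac{\rho_f}{\rho_{obj}}\right)
Substituting knowns: 265.69 = 34.51·9.81·(1 − 1025/rho_obj)
Solving for rho_obj: rho_obj = 1025/(1 − 265.69/(34.51·9.81)) = 4763 kg/m³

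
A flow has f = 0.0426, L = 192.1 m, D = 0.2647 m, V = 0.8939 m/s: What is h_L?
Formula: h_L = f \frac{L}{D} \frac{V^2}{2g}
h_L = 0.0426·(192.1/0.2647)·0.8939²/(2·9.81) = 1.259 m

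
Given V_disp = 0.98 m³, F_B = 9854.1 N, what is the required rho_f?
Formula: F_B = \rho_f g V_{disp}
Substituting knowns: 9854.1 = rho_f·9.81·0.98
Solving for rho_f: rho_f = 9854.1/(9.81·0.98) = 1025 kg/m³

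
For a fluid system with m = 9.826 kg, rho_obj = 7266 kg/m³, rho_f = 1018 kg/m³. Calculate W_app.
Formula: W_{app} = mg\left(1 - \frac{\rho_f}{\rho_{obj}}\right)
W_app = 9.826·9.81·(1 − 1018/7266) = 82.89 N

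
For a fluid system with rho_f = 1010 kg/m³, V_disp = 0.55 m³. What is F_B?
Formula: F_B = \rho_f g V_{disp}
F_B = 1010·9.81·0.55 = 5449 N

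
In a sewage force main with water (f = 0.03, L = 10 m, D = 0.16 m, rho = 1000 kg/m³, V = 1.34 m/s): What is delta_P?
Formula: \Delta P = f \frac{L}{D} \frac{\rho V^2}{2}
delta_P = 0.03·(10/0.16)·0.5·1000·1.34²/1000 = 1.683 kPa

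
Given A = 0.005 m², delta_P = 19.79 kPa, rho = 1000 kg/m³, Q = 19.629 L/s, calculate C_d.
Formula: Q = C_d A \sqrt{\frac{2 \Delta P}{\rho}}
Substituting knowns: 19.629 = C_d·0.005·√(2·(19.79·1000)/1000)·1000
Solving for C_d: C_d = (19.629/1000)/(0.005·√(2·(19.79·1000)/1000)) = 0.624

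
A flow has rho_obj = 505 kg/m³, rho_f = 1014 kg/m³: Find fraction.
Formula: f_{sub} = \frac{\rho_{obj}}{\rho_f}
fraction = 505/1014 = 0.498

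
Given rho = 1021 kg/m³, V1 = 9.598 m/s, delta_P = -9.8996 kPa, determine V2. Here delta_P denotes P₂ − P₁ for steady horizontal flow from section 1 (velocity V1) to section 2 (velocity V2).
Formula: \Delta P = \frac{1}{2} \rho (V_1^2 - V_2^2)
Substituting knowns: -9.8996 = 0.5·1021·(9.598² − V2²)/1000
Solving for V2: V2 = √(9.598² − 2·(-9.8996·1000)/1021) = 10.56 m/s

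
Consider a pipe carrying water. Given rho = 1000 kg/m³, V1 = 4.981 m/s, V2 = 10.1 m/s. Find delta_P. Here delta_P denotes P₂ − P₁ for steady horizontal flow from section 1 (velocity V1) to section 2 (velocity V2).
Formula: \Delta P = \frac{1}{2} \rho (V_1^2 - V_2^2)
delta_P = 0.5·1000·(4.981² − 10.1²)/1000 = -38.6 kPa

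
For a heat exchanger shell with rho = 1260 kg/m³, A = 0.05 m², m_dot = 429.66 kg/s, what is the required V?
Formula: \dot{m} = \rho A V
Substituting knowns: 429.66 = 1260·0.05·V
Solving for V: V = 429.66/(1260·0.05) = 6.82 m/s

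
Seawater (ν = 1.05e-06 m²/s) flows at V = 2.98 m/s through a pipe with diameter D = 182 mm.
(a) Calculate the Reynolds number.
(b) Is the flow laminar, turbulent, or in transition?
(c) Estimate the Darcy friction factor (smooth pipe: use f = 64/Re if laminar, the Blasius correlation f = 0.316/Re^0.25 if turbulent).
(a) Re = V·D/ν = 2.98·0.182/1.05e-06 = 516530
(b) Flow regime: turbulent (Re > 4000)
(c) Friction factor: f = 0.316/Re^0.25 = 0.316/516530^0.25 = 0.01179 (Blasius is strictly valid for Re ≲ 1e5; used here as the smooth-pipe estimate the problem specifies)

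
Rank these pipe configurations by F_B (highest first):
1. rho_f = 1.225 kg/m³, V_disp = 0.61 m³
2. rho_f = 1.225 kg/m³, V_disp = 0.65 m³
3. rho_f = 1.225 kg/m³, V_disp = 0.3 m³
Case 1: F_B = 7.331 N
Case 2: F_B = 7.811 N
Case 3: F_B = 3.605 N
Ranking (highest first): 2, 1, 3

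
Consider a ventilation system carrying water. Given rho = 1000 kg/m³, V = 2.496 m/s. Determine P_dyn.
Formula: P_{dyn} = \frac{1}{2} \rho V^2
P_dyn = 0.5·1000·2.496²/1000 = 3.115 kPa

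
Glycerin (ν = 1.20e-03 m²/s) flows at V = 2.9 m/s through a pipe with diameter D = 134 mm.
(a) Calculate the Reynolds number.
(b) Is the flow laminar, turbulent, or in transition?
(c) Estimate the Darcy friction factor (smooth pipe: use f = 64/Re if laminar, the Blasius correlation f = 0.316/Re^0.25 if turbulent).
(a) Re = V·D/ν = 2.9·0.134/1.20e-03 = 323.83
(b) Flow regime: laminar (Re < 2300)
(c) Friction factor: f = 64/Re = 64/323.83 = 0.1976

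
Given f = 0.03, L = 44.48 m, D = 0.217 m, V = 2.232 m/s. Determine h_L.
Formula: h_L = f \frac{L}{D} \frac{V^2}{2g}
h_L = 0.03·(44.48/0.217)·2.232²/(2·9.81) = 1.561 m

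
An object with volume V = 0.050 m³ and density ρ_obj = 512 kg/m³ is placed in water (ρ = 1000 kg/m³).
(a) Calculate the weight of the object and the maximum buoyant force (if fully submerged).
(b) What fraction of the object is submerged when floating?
(a) W=rho_obj*g*V=512*9.81*0.050=251.1 N; F_B(max)=rho*g*V=1000*9.81*0.050=490.5 N
(b) Floating fraction=rho_obj/rho=512/1000=0.512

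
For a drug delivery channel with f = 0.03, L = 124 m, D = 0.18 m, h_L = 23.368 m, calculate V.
Formula: h_L = f \frac{L}{D} \frac{V^2}{2g}
Substituting knowns: 23.368 = 0.03·(124/0.18)·V²/(2·9.81)
Solving for V: V = √(23.368·2·9.81/(0.03·(124/0.18))) = 4.71 m/s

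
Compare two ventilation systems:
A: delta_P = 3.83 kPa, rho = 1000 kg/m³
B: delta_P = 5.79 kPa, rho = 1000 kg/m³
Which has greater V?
V(A) = 2.768 m/s, V(B) = 3.403 m/s. Answer: B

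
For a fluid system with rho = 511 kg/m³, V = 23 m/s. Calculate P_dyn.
Formula: P_{dyn} = \frac{1}{2} \rho V^2
P_dyn = 0.5·511·23²/1000 = 135.2 kPa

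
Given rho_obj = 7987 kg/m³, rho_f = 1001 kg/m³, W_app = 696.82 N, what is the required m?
Formula: W_{app} = mg\left(1 - \frac{\rho_f}{\rho_{obj}}\right)
Substituting knowns: 696.82 = m·9.81·(1 − 1001/7987)
Solving for m: m = 696.82/(9.81·(1 − 1001/7987)) = 81.21 kg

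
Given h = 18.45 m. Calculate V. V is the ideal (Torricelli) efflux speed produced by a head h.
Formula: V = \sqrt{2 g h}
V = √(2·9.81·18.45) = 19.03 m/s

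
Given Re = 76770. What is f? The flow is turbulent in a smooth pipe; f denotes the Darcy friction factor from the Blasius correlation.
Formula: f = \frac{0.316}{Re^{0.25}}
f = 0.316/76770^0.25 = 0.01898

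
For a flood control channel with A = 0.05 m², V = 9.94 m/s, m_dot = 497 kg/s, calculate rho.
Formula: \dot{m} = \rho A V
Substituting knowns: 497 = rho·0.05·9.94
Solving for rho: rho = 497/(0.05·9.94) = 1000 kg/m³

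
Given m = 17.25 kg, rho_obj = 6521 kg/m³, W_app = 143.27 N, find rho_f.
Formula: W_{app} = mg\left(1 - \frac{\rho_f}{\rho_{obj}}\right)
Substituting knowns: 143.27 = 17.25·9.81·(1 − rho_f/6521)
Solving for rho_f: rho_f = 6521·(1 − 143.27/(17.25·9.81)) = 1000 kg/m³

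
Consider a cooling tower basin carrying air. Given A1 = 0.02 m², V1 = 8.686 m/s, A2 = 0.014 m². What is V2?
Formula: V_2 = \frac{A_1 V_1}{A_2}
V2 = 0.02·8.686/0.014 = 12.41 m/s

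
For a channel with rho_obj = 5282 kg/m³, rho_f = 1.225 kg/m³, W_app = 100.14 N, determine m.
Formula: W_{app} = mg\left(1 - \frac{\rho_f}{\rho_{obj}}\right)
Substituting knowns: 100.14 = m·9.81·(1 − 1.225/5282)
Solving for m: m = 100.14/(9.81·(1 − 1.225/5282)) = 10.21 kg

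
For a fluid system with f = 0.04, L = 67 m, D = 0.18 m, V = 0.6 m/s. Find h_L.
Formula: h_L = f \frac{L}{D} \frac{V^2}{2g}
h_L = 0.04·(67/0.18)·0.6²/(2·9.81) = 0.2732 m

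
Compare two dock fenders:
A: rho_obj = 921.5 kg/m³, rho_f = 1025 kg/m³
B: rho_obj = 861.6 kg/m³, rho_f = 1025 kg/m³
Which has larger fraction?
fraction(A) = 0.899, fraction(B) = 0.8406. Answer: A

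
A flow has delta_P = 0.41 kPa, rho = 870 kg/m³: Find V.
Formula: V = \sqrt{\frac{2 \Delta P}{\rho}}
V = √(2·(0.41·1000)/870) = 0.9708 m/s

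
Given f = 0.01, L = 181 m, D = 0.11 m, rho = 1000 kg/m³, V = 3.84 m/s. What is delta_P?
Formula: \Delta P = f \frac{L}{D} \frac{\rho V^2}{2}
delta_P = 0.01·(181/0.11)·0.5·1000·3.84²/1000 = 121.3 kPa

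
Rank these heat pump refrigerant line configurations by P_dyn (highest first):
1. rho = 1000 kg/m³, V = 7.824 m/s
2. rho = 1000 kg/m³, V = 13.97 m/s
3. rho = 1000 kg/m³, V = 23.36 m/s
Case 1: P_dyn = 30.61 kPa
Case 2: P_dyn = 97.58 kPa
Case 3: P_dyn = 272.8 kPa
Ranking (highest first): 3, 2, 1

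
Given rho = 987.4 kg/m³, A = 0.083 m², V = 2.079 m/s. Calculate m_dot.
Formula: \dot{m} = \rho A V
m_dot = 987.4·0.083·2.079 = 170.4 kg/s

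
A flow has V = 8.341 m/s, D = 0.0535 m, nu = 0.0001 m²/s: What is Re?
Formula: Re = \frac{V D}{\nu}
Re = 8.341·0.0535/0.0001 = 4462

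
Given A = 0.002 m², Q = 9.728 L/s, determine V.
Formula: Q = A V
Substituting knowns: 9.728 = 0.002·V·1000
Solving for V: V = (9.728/1000)/0.002 = 4.864 m/s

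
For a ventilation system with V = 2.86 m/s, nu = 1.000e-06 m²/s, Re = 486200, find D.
Formula: Re = \frac{V D}{\nu}
Substituting knowns: 486200 = 2.86·D/1.000e-06
Solving for D: D = 486200·1.000e-06/2.86 = 0.17 m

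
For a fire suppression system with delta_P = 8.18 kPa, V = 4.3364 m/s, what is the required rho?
Formula: V = \sqrt{\frac{2 \Delta P}{\rho}}
Substituting knowns: 4.3364 = √(2·(8.18·1000)/rho)
Solving for rho: rho = 2·(8.18·1000)/4.3364² = 870 kg/m³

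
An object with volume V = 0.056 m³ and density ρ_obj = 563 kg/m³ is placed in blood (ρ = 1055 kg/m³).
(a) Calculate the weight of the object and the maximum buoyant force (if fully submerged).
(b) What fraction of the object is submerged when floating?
(a) W=rho_obj*g*V=563*9.81*0.056=309.3 N; F_B(max)=rho*g*V=1055*9.81*0.056=579.6 N
(b) Floating fraction=rho_obj/rho=563/1055=0.534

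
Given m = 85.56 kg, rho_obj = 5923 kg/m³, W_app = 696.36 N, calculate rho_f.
Formula: W_{app} = mg\left(1 - \frac{\rho_f}{\rho_{obj}}\right)
Substituting knowns: 696.36 = 85.56·9.81·(1 − rho_f/5923)
Solving for rho_f: rho_f = 5923·(1 − 696.36/(85.56·9.81)) = 1009 kg/m³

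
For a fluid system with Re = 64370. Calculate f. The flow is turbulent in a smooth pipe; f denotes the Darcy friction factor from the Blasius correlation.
Formula: f = \frac{0.316}{Re^{0.25}}
f = 0.316/64370^0.25 = 0.01984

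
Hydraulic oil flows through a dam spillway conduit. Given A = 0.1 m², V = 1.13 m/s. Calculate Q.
Formula: Q = A V
Q = 0.1·1.13·1000 = 113 L/s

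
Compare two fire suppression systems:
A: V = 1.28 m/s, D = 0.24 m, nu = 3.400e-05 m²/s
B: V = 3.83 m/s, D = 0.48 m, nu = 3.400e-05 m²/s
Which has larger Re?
Re(A) = 9035, Re(B) = 54071. Answer: B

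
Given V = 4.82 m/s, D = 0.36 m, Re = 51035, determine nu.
Formula: Re = \frac{V D}{\nu}
Substituting knowns: 51035 = 4.82·0.36/nu
Solving for nu: nu = 4.82·0.36/51035 = 3.400e-05 m²/s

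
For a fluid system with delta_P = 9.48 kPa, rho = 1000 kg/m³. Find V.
Formula: V = \sqrt{\frac{2 \Delta P}{\rho}}
V = √(2·(9.48·1000)/1000) = 4.354 m/s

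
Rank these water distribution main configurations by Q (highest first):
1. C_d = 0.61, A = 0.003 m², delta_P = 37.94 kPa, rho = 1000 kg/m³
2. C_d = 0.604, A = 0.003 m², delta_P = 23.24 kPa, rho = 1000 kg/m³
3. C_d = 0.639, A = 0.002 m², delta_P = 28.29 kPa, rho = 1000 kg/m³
Case 1: Q = 15.94 L/s
Case 2: Q = 12.35 L/s
Case 3: Q = 9.613 L/s
Ranking (highest first): 1, 2, 3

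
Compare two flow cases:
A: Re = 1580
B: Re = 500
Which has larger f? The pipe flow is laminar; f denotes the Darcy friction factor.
f(A) = 0.04051, f(B) = 0.128. Answer: B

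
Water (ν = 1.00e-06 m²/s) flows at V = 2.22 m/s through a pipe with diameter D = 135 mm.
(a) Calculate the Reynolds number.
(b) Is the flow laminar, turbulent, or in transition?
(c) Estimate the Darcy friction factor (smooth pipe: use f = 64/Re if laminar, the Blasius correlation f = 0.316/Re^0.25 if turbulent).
(a) Re = V·D/ν = 2.22·0.135/1.00e-06 = 299700
(b) Flow regime: turbulent (Re > 4000)
(c) Friction factor: f = 0.316/Re^0.25 = 0.316/299700^0.25 = 0.01351 (Blasius is strictly valid for Re ≲ 1e5; used here as the smooth-pipe estimate the problem specifies)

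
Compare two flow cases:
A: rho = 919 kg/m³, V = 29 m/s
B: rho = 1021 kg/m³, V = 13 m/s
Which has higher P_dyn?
P_dyn(A) = 386.4 kPa, P_dyn(B) = 86.27 kPa. Answer: A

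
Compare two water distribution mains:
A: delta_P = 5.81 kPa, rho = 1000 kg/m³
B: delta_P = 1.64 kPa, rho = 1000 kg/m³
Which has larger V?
V(A) = 3.409 m/s, V(B) = 1.811 m/s. Answer: A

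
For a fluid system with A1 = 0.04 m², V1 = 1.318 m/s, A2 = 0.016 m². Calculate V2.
Formula: V_2 = \frac{A_1 V_1}{A_2}
V2 = 0.04·1.318/0.016 = 3.295 m/s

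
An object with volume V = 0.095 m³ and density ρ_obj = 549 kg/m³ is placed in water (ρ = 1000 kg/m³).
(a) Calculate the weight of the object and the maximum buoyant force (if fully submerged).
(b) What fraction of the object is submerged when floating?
(a) W=rho_obj*g*V=549*9.81*0.095=511.6 N; F_B(max)=rho*g*V=1000*9.81*0.095=932.0 N
(b) Floating fraction=rho_obj/rho=549/1000=0.549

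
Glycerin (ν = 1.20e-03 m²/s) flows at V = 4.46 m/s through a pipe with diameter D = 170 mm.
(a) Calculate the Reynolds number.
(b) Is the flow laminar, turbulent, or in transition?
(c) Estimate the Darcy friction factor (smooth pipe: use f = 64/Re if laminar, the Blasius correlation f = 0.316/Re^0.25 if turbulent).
(a) Re = V·D/ν = 4.46·0.17/1.20e-03 = 631.83
(b) Flow regime: laminar (Re < 2300)
(c) Friction factor: f = 64/Re = 64/631.83 = 0.1013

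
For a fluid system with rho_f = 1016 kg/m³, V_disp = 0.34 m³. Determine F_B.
Formula: F_B = \rho_f g V_{disp}
F_B = 1016·9.81·0.34 = 3389 N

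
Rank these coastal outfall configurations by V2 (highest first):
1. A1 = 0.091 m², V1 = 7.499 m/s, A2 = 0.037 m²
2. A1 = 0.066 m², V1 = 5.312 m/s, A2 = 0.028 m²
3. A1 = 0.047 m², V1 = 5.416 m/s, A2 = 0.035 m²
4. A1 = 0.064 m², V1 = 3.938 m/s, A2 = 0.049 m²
Case 1: V2 = 18.44 m/s
Case 2: V2 = 12.52 m/s
Case 3: V2 = 7.273 m/s
Case 4: V2 = 5.144 m/s
Ranking (highest first): 1, 2, 3, 4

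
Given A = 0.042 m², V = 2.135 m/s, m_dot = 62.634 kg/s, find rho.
Formula: \dot{m} = \rho A V
Substituting knowns: 62.634 = rho·0.042·2.135
Solving for rho: rho = 62.634/(0.042·2.135) = 698.5 kg/m³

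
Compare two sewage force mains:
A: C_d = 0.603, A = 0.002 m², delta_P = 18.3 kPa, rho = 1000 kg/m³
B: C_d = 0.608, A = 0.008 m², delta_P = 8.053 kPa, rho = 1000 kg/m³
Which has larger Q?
Q(A) = 7.296 L/s, Q(B) = 19.52 L/s. Answer: B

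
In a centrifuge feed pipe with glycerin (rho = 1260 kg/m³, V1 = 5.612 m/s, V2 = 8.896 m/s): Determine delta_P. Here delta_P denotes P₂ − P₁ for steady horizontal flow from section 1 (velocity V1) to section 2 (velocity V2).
Formula: \Delta P = \frac{1}{2} \rho (V_1^2 - V_2^2)
delta_P = 0.5·1260·(5.612² − 8.896²)/1000 = -30.02 kPa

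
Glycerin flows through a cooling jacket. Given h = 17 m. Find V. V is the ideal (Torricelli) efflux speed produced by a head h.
Formula: V = \sqrt{2 g h}
V = √(2·9.81·17) = 18.26 m/s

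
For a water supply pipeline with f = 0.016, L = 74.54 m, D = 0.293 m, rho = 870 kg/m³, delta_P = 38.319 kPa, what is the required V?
Formula: \Delta P = f \frac{L}{D} \frac{\rho V^2}{2}
Substituting knowns: 38.319 = 0.016·(74.54/0.293)·0.5·870·V²/1000
Solving for V: V = √((38.319·1000)/(0.016·(74.54/0.293)·0.5·870)) = 4.652 m/s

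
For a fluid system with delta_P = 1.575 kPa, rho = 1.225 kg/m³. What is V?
Formula: V = \sqrt{\frac{2 \Delta P}{\rho}}
V = √(2·(1.575·1000)/1.225) = 50.71 m/s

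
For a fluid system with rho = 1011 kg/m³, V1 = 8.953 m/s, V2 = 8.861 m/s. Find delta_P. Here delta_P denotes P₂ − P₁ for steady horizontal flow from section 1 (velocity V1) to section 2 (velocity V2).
Formula: \Delta P = \frac{1}{2} \rho (V_1^2 - V_2^2)
delta_P = 0.5·1011·(8.953² − 8.861²)/1000 = 0.8285 kPa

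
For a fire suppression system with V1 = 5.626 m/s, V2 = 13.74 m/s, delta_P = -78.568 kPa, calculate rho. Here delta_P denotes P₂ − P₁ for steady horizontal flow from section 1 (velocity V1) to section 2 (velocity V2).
Formula: \Delta P = \frac{1}{2} \rho (V_1^2 - V_2^2)
Substituting knowns: -78.568 = 0.5·rho·(5.626² − 13.74²)/1000
Solving for rho: rho = 2·(-78.568·1000)/(5.626² − 13.74²) = 1000 kg/m³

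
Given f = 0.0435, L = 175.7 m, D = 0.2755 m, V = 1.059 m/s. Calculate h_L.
Formula: h_L = f \frac{L}{D} \frac{V^2}{2g}
h_L = 0.0435·(175.7/0.2755)·1.059²/(2·9.81) = 1.586 m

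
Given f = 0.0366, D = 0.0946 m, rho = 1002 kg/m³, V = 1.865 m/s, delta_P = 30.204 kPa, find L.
Formula: \Delta P = f \frac{L}{D} \frac{\rho V^2}{2}
Substituting knowns: 30.204 = 0.0366·(L/0.0946)·0.5·1002·1.865²/1000
Solving for L: L = (30.204·1000)·0.0946/(0.0366·0.5·1002·1.865²) = 44.8 m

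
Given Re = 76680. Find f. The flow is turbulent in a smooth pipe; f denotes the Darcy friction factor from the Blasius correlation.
Formula: f = \frac{0.316}{Re^{0.25}}
f = 0.316/76680^0.25 = 0.01899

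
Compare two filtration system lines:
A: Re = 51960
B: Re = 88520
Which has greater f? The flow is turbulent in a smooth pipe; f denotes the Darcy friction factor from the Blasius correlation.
f(A) = 0.02093, f(B) = 0.01832. Answer: A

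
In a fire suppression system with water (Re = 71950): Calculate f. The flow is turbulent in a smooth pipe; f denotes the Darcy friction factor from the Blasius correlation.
Formula: f = \frac{0.316}{Re^{0.25}}
f = 0.316/71950^0.25 = 0.01929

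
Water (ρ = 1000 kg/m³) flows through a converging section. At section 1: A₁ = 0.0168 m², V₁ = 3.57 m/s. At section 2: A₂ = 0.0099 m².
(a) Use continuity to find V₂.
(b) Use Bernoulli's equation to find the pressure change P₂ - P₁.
(a) Continuity: A₁V₁=A₂V₂ -> V₂=A₁V₁/A₂=0.0168*3.57/0.0099=6.06 m/s
(b) Bernoulli: P₂-P₁=0.5*rho*(V₁^2-V₂^2)/1000=0.5*1000*(3.57^2-6.06^2)/1000=-11.99 kPa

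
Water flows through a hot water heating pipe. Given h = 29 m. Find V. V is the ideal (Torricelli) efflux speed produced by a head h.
Formula: V = \sqrt{2 g h}
V = √(2·9.81·29) = 23.85 m/s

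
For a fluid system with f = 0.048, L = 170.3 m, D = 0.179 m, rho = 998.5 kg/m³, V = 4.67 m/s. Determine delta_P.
Formula: \Delta P = f \frac{L}{D} \frac{\rho V^2}{2}
delta_P = 0.048·(170.3/0.179)·0.5·998.5·4.67²/1000 = 497.2 kPa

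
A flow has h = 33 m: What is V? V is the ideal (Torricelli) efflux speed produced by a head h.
Formula: V = \sqrt{2 g h}
V = √(2·9.81·33) = 25.45 m/s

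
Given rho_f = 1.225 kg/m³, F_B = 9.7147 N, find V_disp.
Formula: F_B = \rho_f g V_{disp}
Substituting knowns: 9.7147 = 1.225·9.81·V_disp
Solving for V_disp: V_disp = 9.7147/(1.225·9.81) = 0.8084 m³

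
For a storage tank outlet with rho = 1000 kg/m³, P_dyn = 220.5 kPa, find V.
Formula: P_{dyn} = \frac{1}{2} \rho V^2
Substituting knowns: 220.5 = 0.5·1000·V²/1000
Solving for V: V = √(2·(220.5·1000)/1000) = 21 m/s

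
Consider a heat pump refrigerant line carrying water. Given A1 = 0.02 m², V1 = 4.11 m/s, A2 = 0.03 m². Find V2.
Formula: V_2 = \frac{A_1 V_1}{A_2}
V2 = 0.02·4.11/0.03 = 2.74 m/s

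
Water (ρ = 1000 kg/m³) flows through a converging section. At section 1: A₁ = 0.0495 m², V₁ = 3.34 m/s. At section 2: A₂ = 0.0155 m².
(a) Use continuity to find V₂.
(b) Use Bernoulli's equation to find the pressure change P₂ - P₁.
(a) Continuity: A₁V₁=A₂V₂ -> V₂=A₁V₁/A₂=0.0495*3.34/0.0155=10.67 m/s
(b) Bernoulli: P₂-P₁=0.5*rho*(V₁^2-V₂^2)/1000=0.5*1000*(3.34^2-10.67^2)/1000=-51.35 kPa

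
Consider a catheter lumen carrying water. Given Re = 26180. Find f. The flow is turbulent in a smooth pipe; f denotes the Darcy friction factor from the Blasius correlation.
Formula: f = \frac{0.316}{Re^{0.25}}
f = 0.316/26180^0.25 = 0.02484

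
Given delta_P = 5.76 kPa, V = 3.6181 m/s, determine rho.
Formula: V = \sqrt{\frac{2 \Delta P}{\rho}}
Substituting knowns: 3.6181 = √(2·(5.76·1000)/rho)
Solving for rho: rho = 2·(5.76·1000)/3.6181² = 880 kg/m³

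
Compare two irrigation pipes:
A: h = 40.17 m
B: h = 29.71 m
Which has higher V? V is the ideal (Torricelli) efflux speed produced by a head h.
V(A) = 28.07 m/s, V(B) = 24.14 m/s. Answer: A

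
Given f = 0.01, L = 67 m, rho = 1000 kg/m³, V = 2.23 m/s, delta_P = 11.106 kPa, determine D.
Formula: \Delta P = f \frac{L}{D} \frac{\rho V^2}{2}
Substituting knowns: 11.106 = 0.01·(67/D)·0.5·1000·2.23²/1000
Solving for D: D = 0.01·67·0.5·1000·2.23²/(11.106·1000) = 0.15 m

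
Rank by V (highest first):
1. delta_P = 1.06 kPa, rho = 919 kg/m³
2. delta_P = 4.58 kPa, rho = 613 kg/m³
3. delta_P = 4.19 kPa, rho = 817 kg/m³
Case 1: V = 1.519 m/s
Case 2: V = 3.866 m/s
Case 3: V = 3.203 m/s
Ranking (highest first): 2, 3, 1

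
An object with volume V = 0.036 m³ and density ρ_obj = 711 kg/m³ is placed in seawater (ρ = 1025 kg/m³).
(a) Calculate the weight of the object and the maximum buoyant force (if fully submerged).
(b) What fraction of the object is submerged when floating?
(a) W=rho_obj*g*V=711*9.81*0.036=251.1 N; F_B(max)=rho*g*V=1025*9.81*0.036=362.0 N
(b) Floating fraction=rho_obj/rho=711/1025=0.694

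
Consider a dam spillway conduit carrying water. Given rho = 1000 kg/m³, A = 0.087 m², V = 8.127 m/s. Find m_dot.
Formula: \dot{m} = \rho A V
m_dot = 1000·0.087·8.127 = 707 kg/s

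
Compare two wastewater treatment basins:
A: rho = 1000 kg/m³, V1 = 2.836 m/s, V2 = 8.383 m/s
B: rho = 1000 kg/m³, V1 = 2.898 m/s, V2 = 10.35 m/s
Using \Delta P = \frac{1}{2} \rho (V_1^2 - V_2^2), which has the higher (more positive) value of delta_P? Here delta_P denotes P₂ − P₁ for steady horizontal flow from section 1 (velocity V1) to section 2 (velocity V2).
delta_P(A) = -31.12 kPa, delta_P(B) = -49.36 kPa. Answer: A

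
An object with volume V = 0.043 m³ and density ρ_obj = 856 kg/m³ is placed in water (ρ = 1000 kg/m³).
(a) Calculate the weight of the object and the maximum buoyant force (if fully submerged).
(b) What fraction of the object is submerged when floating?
(a) W=rho_obj*g*V=856*9.81*0.043=361.1 N; F_B(max)=rho*g*V=1000*9.81*0.043=421.8 N
(b) Floating fraction=rho_obj/rho=856/1000=0.856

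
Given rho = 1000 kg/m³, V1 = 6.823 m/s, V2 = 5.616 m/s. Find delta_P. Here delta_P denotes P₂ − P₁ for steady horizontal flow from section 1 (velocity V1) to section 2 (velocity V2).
Formula: \Delta P = \frac{1}{2} \rho (V_1^2 - V_2^2)
delta_P = 0.5·1000·(6.823² − 5.616²)/1000 = 7.507 kPa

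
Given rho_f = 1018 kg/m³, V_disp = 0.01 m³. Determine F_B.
Formula: F_B = \rho_f g V_{disp}
F_B = 1018·9.81·0.01 = 99.87 N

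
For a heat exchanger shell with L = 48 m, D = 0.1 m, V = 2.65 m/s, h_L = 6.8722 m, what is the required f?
Formula: h_L = f \frac{L}{D} \frac{V^2}{2g}
Substituting knowns: 6.8722 = f·(48/0.1)·2.65²/(2·9.81)
Solving for f: f = 6.8722·2·9.81/((48/0.1)·2.65²) = 0.04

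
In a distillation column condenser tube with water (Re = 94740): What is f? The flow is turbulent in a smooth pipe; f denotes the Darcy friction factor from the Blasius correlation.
Formula: f = \frac{0.316}{Re^{0.25}}
f = 0.316/94740^0.25 = 0.01801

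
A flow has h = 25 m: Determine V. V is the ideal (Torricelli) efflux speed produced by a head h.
Formula: V = \sqrt{2 g h}
V = √(2·9.81·25) = 22.15 m/s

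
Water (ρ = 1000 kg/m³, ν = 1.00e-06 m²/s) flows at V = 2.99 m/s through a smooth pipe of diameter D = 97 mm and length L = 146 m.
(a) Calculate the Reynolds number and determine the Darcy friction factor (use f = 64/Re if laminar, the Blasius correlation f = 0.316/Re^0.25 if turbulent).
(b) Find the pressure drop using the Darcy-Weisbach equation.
(a) Re = V·D/ν = 2.99·0.097/1.00e-06 = 290030 → turbulent (Re > 4000); f = 0.316/Re^0.25 = 0.316/290030^0.25 = 0.013617 (Blasius is strictly valid for Re ≲ 1e5; used here as the smooth-pipe estimate the problem specifies)
(b) Darcy-Weisbach: ΔP = f·(L/D)·½ρV²/1000 = 0.013617·(146/0.097)·½·1000·2.99²/1000 = 91.62 kPa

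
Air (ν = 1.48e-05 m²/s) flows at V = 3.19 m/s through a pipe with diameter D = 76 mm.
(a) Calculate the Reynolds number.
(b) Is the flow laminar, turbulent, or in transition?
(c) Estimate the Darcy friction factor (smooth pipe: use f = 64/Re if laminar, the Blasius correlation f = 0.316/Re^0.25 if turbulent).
(a) Re = V·D/ν = 3.19·0.076/1.48e-05 = 16381
(b) Flow regime: turbulent (Re > 4000)
(c) Friction factor: f = 0.316/Re^0.25 = 0.316/16381^0.25 = 0.02793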